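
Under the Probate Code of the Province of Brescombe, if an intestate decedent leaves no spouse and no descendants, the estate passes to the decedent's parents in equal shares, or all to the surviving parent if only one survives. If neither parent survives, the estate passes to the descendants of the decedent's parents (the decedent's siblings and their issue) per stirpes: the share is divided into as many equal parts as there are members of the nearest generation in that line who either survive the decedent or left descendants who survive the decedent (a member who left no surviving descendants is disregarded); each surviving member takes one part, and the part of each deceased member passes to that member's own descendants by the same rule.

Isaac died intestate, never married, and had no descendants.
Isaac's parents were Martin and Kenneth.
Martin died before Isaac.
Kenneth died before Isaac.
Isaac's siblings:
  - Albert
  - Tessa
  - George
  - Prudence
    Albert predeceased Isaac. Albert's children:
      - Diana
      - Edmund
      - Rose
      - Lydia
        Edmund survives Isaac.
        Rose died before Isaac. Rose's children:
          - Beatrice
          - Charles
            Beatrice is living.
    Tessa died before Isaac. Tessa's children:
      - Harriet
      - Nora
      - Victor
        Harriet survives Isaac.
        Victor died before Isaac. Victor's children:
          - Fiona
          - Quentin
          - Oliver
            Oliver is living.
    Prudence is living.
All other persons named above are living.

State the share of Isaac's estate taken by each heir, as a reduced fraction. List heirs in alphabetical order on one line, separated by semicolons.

Beatrice 1/32; Charles 1/32; Diana 1/16; Edmund 1/16; Fiona 1/36; George 1/4; Harriet 1/12; Lydia 1/16; Nora 1/12; Oliver 1/36; Prudence 1/4; Quentin 1/36

Neither parent survives and there are no descendants, so the estate passes to Isaac's siblings and their issue per stirpes.
The estate is divided into 4 equal shares of 1/4 among Albert, Tessa, George, Prudence.
Albert predeceased; the 1/4 allotted to Albert's branch passes to Albert's issue by representation.
The 1/4 is divided into 4 equal shares of 1/16 among Diana, Edmund, Rose, Lydia.
Diana is living and takes 1/16.
Edmund is living and takes 1/16.
Rose predeceased; the 1/16 allotted to Rose's branch passes to Rose's issue by representation.
The 1/16 is divided into 2 equal shares of 1/32 among Beatrice, Charles.
Beatrice is living and takes 1/32.
Charles is living and takes 1/32.
Lydia is living and takes 1/16.
Tessa predeceased; the 1/4 allotted to Tessa's branch passes to Tessa's issue by representation.
The 1/4 is divided into 3 equal shares of 1/12 among Harriet, Nora, Victor.
Harriet is living and takes 1/12.
Nora is living and takes 1/12.
Victor predeceased; the 1/12 allotted to Victor's branch passes to Victor's issue by representation.
The 1/12 is divided into 3 equal shares of 1/36 among Fiona, Quentin, Oliver.
Fiona is living and takes 1/36.
Quentin is living and takes 1/36.
Oliver is living and takes 1/36.
George is living and takes 1/4.
Prudence is living and takes 1/4.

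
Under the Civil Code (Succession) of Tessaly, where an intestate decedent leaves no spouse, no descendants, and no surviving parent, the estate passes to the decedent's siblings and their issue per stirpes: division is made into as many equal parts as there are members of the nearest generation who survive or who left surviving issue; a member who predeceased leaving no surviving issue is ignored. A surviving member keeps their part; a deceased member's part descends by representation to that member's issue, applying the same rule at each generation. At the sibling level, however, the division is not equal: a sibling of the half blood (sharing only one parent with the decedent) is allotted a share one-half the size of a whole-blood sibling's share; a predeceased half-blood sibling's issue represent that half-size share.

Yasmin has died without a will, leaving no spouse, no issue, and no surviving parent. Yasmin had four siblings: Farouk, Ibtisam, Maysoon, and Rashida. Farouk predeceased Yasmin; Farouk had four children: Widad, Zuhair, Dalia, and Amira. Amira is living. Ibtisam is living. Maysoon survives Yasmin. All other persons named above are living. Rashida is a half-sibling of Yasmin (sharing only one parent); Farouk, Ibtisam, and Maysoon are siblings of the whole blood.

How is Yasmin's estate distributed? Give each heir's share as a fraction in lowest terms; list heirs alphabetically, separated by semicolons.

No spouse, descendants, or parent survives, so the estate passes to Yasmin's siblings per stirpes.
Half-blood siblings count for one-half the weight of whole-blood siblings at the initial division.
Dividing 1 in proportion to weights (total weight 7/2): Farouk (weight 1) → 2/7; Ibtisam (weight 1) → 2/7; Maysoon (weight 1) → 2/7; Rashida (weight 1/2) → 1/7.
Farouk predeceased; the 2/7 allotted to Farouk's branch passes to Farouk's issue by representation.
The 2/7 is divided into 4 equal shares of 1/14 among Widad, Zuhair, Dalia, Amira.
Widad is living and takes 1/14.
Zuhair is living and takes 1/14.
Dalia is living and takes 1/14.
Amira is living and takes 1/14.
Ibtisam is living and takes 2/7.
Maysoon is living and takes 2/7.
Rashida is living and takes 1/7.

Amira 1/14; Dalia 1/14; Ibtisam 2/7; Maysoon 2/7; Rashida 1/7; Widad 1/14; Zuhair 1/14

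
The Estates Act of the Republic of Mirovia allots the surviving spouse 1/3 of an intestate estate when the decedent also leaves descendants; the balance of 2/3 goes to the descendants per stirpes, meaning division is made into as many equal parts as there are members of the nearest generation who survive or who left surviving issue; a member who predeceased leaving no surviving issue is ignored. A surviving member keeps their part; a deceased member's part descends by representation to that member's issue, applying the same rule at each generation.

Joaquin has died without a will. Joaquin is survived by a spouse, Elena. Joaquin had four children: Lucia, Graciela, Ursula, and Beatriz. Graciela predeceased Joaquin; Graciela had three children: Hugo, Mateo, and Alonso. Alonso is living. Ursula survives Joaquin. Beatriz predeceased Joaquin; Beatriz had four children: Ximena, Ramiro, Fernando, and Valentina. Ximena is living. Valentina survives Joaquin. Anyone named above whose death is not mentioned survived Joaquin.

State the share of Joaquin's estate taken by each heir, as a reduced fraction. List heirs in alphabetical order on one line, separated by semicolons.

Elena, as surviving spouse, takes 1/3.
The remaining 2/3 passes to Joaquin's descendants per stirpes.
The 2/3 is divided into 4 equal shares of 1/6 among Lucia, Graciela, Ursula, Beatriz.
Lucia is living and takes 1/6.
Graciela predeceased; the 1/6 allotted to Graciela's branch passes to Graciela's issue by representation.
The 1/6 is divided into 3 equal shares of 1/18 among Hugo, Mateo, Alonso.
Hugo is living and takes 1/18.
Mateo is living and takes 1/18.
Alonso is living and takes 1/18.
Ursula is living and takes 1/6.
Beatriz predeceased; the 1/6 allotted to Beatriz's branch passes to Beatriz's issue by representation.
The 1/6 is divided into 4 equal shares of 1/24 among Ximena, Ramiro, Fernando, Valentina.
Ximena is living and takes 1/24.
Ramiro is living and takes 1/24.
Fernando is living and takes 1/24.
Valentina is living and takes 1/24.

Alonso 1/18; Elena 1/3; Fernando 1/24; Hugo 1/18; Lucia 1/6; Mateo 1/18; Ramiro 1/24; Ursula 1/6; Valentina 1/24; Ximena 1/24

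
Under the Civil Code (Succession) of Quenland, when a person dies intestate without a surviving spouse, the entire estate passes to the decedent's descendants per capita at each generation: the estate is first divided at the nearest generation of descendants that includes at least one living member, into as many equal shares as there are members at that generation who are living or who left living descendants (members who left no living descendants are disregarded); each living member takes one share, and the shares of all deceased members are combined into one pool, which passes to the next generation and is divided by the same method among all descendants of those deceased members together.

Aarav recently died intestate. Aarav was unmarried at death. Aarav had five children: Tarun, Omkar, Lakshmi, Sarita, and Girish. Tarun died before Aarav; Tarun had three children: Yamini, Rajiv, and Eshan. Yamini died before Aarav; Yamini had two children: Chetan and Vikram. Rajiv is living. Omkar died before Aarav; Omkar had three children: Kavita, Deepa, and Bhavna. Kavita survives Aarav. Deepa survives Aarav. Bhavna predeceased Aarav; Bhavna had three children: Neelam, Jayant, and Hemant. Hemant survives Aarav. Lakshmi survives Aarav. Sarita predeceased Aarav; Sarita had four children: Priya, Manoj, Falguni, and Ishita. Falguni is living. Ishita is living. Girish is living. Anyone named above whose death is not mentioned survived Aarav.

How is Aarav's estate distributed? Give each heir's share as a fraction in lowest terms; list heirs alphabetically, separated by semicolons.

Chetan 3/125; Deepa 3/50; Eshan 3/50; Falguni 3/50; Girish 1/5; Hemant 3/125; Ishita 3/50; Jayant 3/125; Kavita 3/50; Lakshmi 1/5; Manoj 3/50; Neelam 3/125; Priya 3/50; Rajiv 3/50; Vikram 3/125

There is no surviving spouse, so the entire estate passes to Aarav's descendants per capita at each generation.
At generation 1 (Tarun, Omkar, Lakshmi, Sarita, Girish) there are 5 shares of (1)/5 = 1/5 each.
Living: Lakshmi and Girish — each takes 1/5.
Deceased: Tarun, Omkar, and Sarita. Their combined 3/5 is pooled and carried to generation 2.
At generation 2 (Yamini, Rajiv, Eshan, Kavita, Deepa, Bhavna, Priya, Manoj, Falguni, Ishita) there are 10 shares of (3/5)/10 = 3/50 each.
Living: Rajiv, Eshan, Kavita, Deepa, Priya, Manoj, Falguni, and Ishita — each takes 3/50.
Deceased: Yamini and Bhavna. Their combined 3/25 is pooled and carried to generation 3.
At generation 3 (Chetan, Vikram, Neelam, Jayant, Hemant) there are 5 shares of (3/25)/5 = 3/125 each.
Living: Chetan, Vikram, Neelam, Jayant, and Hemant — each takes 3/125.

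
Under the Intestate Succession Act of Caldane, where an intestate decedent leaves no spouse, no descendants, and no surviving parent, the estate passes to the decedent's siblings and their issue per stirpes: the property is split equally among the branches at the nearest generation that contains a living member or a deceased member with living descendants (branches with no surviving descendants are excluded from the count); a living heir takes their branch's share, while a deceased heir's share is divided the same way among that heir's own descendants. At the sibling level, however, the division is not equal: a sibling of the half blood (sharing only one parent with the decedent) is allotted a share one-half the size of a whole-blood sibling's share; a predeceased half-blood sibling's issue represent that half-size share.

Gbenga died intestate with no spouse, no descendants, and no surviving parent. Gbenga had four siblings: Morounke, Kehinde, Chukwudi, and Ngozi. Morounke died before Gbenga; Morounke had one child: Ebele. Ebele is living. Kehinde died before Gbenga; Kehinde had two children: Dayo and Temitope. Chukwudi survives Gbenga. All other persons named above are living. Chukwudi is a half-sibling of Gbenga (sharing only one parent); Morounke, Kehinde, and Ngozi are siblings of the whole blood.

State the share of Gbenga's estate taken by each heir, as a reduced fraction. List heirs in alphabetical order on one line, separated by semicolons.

Chukwudi 1/7; Dayo 1/7; Ebele 2/7; Ngozi 2/7; Temitope 1/7

No spouse, descendants, or parent survives, so the estate passes to Gbenga's siblings per stirpes.
Half-blood siblings count for one-half the weight of whole-blood siblings at the initial division.
Dividing 1 in proportion to weights (total weight 7/2): Morounke (weight 1) → 2/7; Kehinde (weight 1) → 2/7; Chukwudi (weight 1/2) → 1/7; Ngozi (weight 1) → 2/7.
Morounke predeceased; the 2/7 allotted to Morounke's branch passes to Morounke's issue by representation.
Ebele is the sole taker at this level and receives the full 2/7.
Kehinde predeceased; the 2/7 allotted to Kehinde's branch passes to Kehinde's issue by representation.
The 2/7 is divided into 2 equal shares of 1/7 among Dayo, Temitope.
Dayo is living and takes 1/7.
Temitope is living and takes 1/7.
Chukwudi is living and takes 1/7.
Ngozi is living and takes 2/7.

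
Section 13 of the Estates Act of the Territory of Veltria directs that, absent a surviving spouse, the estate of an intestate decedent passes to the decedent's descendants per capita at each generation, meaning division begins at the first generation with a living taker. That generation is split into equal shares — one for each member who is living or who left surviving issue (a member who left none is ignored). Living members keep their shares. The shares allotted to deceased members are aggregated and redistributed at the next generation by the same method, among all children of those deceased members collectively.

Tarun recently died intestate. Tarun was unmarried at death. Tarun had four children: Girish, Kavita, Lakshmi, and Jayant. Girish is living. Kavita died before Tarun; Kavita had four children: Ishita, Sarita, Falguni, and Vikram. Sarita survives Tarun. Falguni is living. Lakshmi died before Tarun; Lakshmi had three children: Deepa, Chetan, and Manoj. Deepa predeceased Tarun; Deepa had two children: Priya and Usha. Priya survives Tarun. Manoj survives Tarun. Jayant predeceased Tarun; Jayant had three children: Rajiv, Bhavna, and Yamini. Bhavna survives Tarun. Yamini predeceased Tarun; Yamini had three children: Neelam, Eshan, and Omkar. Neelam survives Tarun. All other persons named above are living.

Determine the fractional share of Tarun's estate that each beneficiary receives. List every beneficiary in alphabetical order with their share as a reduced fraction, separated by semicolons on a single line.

Bhavna 3/40; Chetan 3/40; Eshan 3/100; Falguni 3/40; Girish 1/4; Ishita 3/40; Manoj 3/40; Neelam 3/100; Omkar 3/100; Priya 3/100; Rajiv 3/40; Sarita 3/40; Usha 3/100; Vikram 3/40

There is no surviving spouse, so the entire estate passes to Tarun's descendants per capita at each generation.
At generation 1 (Girish, Kavita, Lakshmi, Jayant) there are 4 shares of (1)/4 = 1/4 each.
Living: Girish — each takes 1/4.
Deceased: Kavita, Lakshmi, and Jayant. Their combined 3/4 is pooled and carried to generation 2.
At generation 2 (Ishita, Sarita, Falguni, Vikram, Deepa, Chetan, Manoj, Rajiv, Bhavna, Yamini) there are 10 shares of (3/4)/10 = 3/40 each.
Living: Ishita, Sarita, Falguni, Vikram, Chetan, Manoj, Rajiv, and Bhavna — each takes 3/40.
Deceased: Deepa and Yamini. Their combined 3/20 is pooled and carried to generation 3.
At generation 3 (Priya, Usha, Neelam, Eshan, Omkar) there are 5 shares of (3/20)/5 = 3/100 each.
Living: Priya, Usha, Neelam, Eshan, and Omkar — each takes 3/100.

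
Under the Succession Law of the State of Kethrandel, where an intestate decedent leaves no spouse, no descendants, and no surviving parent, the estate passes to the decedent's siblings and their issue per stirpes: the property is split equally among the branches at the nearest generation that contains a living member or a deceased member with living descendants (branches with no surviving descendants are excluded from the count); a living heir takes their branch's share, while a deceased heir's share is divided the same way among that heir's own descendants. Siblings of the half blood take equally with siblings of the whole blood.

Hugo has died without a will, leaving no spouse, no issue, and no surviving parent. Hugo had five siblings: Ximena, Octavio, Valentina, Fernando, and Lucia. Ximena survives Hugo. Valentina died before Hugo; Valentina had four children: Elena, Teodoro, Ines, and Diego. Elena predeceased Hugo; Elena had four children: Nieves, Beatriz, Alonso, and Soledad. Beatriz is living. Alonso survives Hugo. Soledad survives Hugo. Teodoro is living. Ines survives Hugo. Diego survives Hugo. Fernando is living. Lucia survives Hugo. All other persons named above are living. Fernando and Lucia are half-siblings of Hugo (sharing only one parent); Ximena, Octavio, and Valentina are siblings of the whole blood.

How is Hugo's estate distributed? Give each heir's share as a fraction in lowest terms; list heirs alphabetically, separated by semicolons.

No spouse, descendants, or parent survives, so the estate passes to Hugo's siblings per stirpes.
Half-blood and whole-blood siblings take equally under the stated rule.
The estate is divided into 5 equal shares of 1/5 among Ximena, Octavio, Valentina, Fernando, Lucia.
Ximena is living and takes 1/5.
Octavio is living and takes 1/5.
Valentina predeceased; the 1/5 allotted to Valentina's branch passes to Valentina's issue by representation.
The 1/5 is divided into 4 equal shares of 1/20 among Elena, Teodoro, Ines, Diego.
Elena predeceased; the 1/20 allotted to Elena's branch passes to Elena's issue by representation.
The 1/20 is divided into 4 equal shares of 1/80 among Nieves, Beatriz, Alonso, Soledad.
Nieves is living and takes 1/80.
Beatriz is living and takes 1/80.
Alonso is living and takes 1/80.
Soledad is living and takes 1/80.
Teodoro is living and takes 1/20.
Ines is living and takes 1/20.
Diego is living and takes 1/20.
Fernando is living and takes 1/5.
Lucia is living and takes 1/5.

Alonso 1/80; Beatriz 1/80; Diego 1/20; Fernando 1/5; Ines 1/20; Lucia 1/5; Nieves 1/80; Octavio 1/5; Soledad 1/80; Teodoro 1/20; Ximena 1/5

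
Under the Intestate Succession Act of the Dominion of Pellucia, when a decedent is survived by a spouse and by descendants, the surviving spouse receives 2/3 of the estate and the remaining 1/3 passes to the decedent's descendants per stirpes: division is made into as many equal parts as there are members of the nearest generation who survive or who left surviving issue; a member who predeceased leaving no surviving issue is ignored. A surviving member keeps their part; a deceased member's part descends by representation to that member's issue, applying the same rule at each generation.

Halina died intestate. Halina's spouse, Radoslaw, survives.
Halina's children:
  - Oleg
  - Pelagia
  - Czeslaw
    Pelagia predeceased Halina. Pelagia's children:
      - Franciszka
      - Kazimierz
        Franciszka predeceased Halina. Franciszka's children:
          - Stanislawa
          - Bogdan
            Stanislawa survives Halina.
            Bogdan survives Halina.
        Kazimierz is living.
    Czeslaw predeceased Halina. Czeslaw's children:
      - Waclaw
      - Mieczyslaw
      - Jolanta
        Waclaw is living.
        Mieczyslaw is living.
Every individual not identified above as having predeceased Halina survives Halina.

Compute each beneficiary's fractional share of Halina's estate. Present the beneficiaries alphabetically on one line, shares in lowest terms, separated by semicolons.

Bogdan 1/36; Jolanta 1/27; Kazimierz 1/18; Mieczyslaw 1/27; Oleg 1/9; Radoslaw 2/3; Stanislawa 1/36; Waclaw 1/27

Radoslaw, as surviving spouse, takes 2/3.
The remaining 1/3 passes to Halina's descendants per stirpes.
The 1/3 is divided into 3 equal shares of 1/9 among Oleg, Pelagia, Czeslaw.
Oleg is living and takes 1/9.
Pelagia predeceased; the 1/9 allotted to Pelagia's branch passes to Pelagia's issue by representation.
The 1/9 is divided into 2 equal shares of 1/18 among Franciszka, Kazimierz.
Franciszka predeceased; the 1/18 allotted to Franciszka's branch passes to Franciszka's issue by representation.
The 1/18 is divided into 2 equal shares of 1/36 among Stanislawa, Bogdan.
Stanislawa is living and takes 1/36.
Bogdan is living and takes 1/36.
Kazimierz is living and takes 1/18.
Czeslaw predeceased; the 1/9 allotted to Czeslaw's branch passes to Czeslaw's issue by representation.
The 1/9 is divided into 3 equal shares of 1/27 among Waclaw, Mieczyslaw, Jolanta.
Waclaw is living and takes 1/27.
Mieczyslaw is living and takes 1/27.
Jolanta is living and takes 1/27.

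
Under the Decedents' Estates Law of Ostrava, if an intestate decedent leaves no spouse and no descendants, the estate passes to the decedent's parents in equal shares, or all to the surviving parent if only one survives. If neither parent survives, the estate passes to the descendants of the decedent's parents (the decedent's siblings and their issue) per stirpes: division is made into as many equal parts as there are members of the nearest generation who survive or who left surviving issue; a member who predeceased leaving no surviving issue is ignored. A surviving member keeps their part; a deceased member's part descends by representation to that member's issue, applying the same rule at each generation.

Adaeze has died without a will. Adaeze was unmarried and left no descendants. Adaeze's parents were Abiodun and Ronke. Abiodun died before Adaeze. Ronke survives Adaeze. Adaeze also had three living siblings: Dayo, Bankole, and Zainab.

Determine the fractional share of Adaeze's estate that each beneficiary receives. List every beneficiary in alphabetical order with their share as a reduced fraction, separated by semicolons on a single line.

Ronke 1

Only one parent, Ronke, survives, so Ronke takes the entire estate. The siblings take nothing because a surviving parent has priority.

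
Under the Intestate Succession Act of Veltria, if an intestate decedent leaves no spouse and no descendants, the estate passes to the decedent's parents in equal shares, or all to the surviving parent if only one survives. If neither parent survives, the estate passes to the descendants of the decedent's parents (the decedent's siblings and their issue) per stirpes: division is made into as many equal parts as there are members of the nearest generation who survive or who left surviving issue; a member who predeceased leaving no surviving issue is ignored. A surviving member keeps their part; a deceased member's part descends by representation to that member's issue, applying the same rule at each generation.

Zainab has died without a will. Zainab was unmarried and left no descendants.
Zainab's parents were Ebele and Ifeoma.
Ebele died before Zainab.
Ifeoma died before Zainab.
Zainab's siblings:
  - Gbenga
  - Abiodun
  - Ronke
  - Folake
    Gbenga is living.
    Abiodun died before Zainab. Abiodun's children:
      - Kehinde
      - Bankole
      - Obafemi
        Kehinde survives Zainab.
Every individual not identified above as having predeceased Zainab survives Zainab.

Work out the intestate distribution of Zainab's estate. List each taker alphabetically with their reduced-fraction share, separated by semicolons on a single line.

Bankole 1/12; Folake 1/4; Gbenga 1/4; Kehinde 1/12; Obafemi 1/12; Ronke 1/4

Neither parent survives and there are no descendants, so the estate passes to Zainab's siblings and their issue per stirpes.
The estate is divided into 4 equal shares of 1/4 among Gbenga, Abiodun, Ronke, Folake.
Gbenga is living and takes 1/4.
Abiodun predeceased; the 1/4 allotted to Abiodun's branch passes to Abiodun's issue by representation.
The 1/4 is divided into 3 equal shares of 1/12 among Kehinde, Bankole, Obafemi.
Kehinde is living and takes 1/12.
Bankole is living and takes 1/12.
Obafemi is living and takes 1/12.
Ronke is living and takes 1/4.
Folake is living and takes 1/4.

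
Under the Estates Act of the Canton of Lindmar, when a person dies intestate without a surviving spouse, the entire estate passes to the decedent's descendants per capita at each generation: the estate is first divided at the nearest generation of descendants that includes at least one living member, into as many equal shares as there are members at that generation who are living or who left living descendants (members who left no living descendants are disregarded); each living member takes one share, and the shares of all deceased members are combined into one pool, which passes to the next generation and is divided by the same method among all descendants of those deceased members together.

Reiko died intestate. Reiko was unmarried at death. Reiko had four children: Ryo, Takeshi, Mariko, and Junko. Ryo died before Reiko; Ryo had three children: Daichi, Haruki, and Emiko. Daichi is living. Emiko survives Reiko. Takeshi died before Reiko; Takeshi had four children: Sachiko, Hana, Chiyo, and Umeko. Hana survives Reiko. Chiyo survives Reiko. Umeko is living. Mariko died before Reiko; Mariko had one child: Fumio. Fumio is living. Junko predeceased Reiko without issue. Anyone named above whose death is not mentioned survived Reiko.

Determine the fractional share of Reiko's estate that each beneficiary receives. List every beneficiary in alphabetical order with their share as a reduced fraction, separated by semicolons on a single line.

There is no surviving spouse, so the entire estate passes to Reiko's descendants per capita at each generation.
No one at generation 1 (Ryo, Takeshi, Mariko) is living; moving to the next generation.
At generation 2 (Daichi, Haruki, Emiko, Sachiko, Hana, Chiyo, Umeko, Fumio) there are 8 shares of (1)/8 = 1/8 each.
Living: Daichi, Haruki, Emiko, Sachiko, Hana, Chiyo, Umeko, and Fumio — each takes 1/8.

Chiyo 1/8; Daichi 1/8; Emiko 1/8; Fumio 1/8; Hana 1/8; Haruki 1/8; Sachiko 1/8; Umeko 1/8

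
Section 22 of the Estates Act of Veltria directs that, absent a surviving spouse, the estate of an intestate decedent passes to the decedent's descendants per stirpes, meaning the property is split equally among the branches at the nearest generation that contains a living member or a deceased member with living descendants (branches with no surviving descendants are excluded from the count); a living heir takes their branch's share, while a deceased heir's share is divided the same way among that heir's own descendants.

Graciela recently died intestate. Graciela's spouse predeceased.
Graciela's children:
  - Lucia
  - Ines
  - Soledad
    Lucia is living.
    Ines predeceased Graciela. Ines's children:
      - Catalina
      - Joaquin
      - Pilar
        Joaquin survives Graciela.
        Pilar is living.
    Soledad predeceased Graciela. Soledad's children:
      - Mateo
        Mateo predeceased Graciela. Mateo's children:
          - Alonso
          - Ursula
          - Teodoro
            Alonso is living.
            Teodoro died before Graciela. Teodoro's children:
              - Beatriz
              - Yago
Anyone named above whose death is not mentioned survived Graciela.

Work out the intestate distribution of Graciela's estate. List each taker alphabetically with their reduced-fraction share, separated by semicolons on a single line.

There is no surviving spouse, so the entire estate passes to Graciela's descendants per stirpes.
The estate is divided into 3 equal shares of 1/3 among Lucia, Ines, Soledad.
Lucia is living and takes 1/3.
Ines predeceased; the 1/3 allotted to Ines's branch passes to Ines's issue by representation.
The 1/3 is divided into 3 equal shares of 1/9 among Catalina, Joaquin, Pilar.
Catalina is living and takes 1/9.
Joaquin is living and takes 1/9.
Pilar is living and takes 1/9.
Soledad predeceased; the 1/3 allotted to Soledad's branch passes to Soledad's issue by representation.
Mateo's line is the sole branch at this level, so the full 1/3 passes to Mateo's issue by representation.
The 1/3 is divided into 3 equal shares of 1/9 among Alonso, Ursula, Teodoro.
Alonso is living and takes 1/9.
Ursula is living and takes 1/9.
Teodoro predeceased; the 1/9 allotted to Teodoro's branch passes to Teodoro's issue by representation.
The 1/9 is divided into 2 equal shares of 1/18 among Beatriz, Yago.
Beatriz is living and takes 1/18.
Yago is living and takes 1/18.

Alonso 1/9; Beatriz 1/18; Catalina 1/9; Joaquin 1/9; Lucia 1/3; Pilar 1/9; Ursula 1/9; Yago 1/18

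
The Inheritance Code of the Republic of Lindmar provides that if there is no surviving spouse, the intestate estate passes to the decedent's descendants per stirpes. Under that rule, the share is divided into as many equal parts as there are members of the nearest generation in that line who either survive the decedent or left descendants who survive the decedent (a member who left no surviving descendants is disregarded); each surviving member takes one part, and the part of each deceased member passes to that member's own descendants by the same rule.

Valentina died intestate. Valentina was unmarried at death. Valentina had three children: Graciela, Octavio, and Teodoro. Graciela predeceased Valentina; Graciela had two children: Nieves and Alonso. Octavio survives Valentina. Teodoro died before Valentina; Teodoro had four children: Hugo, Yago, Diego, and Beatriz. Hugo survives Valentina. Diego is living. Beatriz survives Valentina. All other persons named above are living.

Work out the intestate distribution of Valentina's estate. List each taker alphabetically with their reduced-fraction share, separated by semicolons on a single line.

There is no surviving spouse, so the entire estate passes to Valentina's descendants per stirpes.
The estate is divided into 3 equal shares of 1/3 among Graciela, Octavio, Teodoro.
Graciela predeceased; the 1/3 allotted to Graciela's branch passes to Graciela's issue by representation.
The 1/3 is divided into 2 equal shares of 1/6 among Nieves, Alonso.
Nieves is living and takes 1/6.
Alonso is living and takes 1/6.
Octavio is living and takes 1/3.
Teodoro predeceased; the 1/3 allotted to Teodoro's branch passes to Teodoro's issue by representation.
The 1/3 is divided into 4 equal shares of 1/12 among Hugo, Yago, Diego, Beatriz.
Hugo is living and takes 1/12.
Yago is living and takes 1/12.
Diego is living and takes 1/12.
Beatriz is living and takes 1/12.

Alonso 1/6; Beatriz 1/12; Diego 1/12; Hugo 1/12; Nieves 1/6; Octavio 1/3; Yago 1/12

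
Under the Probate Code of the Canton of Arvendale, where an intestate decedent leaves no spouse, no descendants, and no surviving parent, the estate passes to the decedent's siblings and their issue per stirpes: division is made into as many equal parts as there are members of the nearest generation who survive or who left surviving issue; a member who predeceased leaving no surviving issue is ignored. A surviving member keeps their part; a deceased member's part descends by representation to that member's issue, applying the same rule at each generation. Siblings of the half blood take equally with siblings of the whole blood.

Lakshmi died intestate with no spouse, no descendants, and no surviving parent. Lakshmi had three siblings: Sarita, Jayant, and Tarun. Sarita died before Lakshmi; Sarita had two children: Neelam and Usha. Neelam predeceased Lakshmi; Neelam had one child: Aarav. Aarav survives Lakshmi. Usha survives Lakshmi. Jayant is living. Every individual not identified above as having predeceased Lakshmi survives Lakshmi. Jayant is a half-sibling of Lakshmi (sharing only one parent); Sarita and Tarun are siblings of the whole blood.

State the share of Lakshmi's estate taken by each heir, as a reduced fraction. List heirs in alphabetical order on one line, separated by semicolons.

No spouse, descendants, or parent survives, so the estate passes to Lakshmi's siblings per stirpes.
Half-blood and whole-blood siblings take equally under the stated rule.
The estate is divided into 3 equal shares of 1/3 among Sarita, Jayant, Tarun.
Sarita predeceased; the 1/3 allotted to Sarita's branch passes to Sarita's issue by representation.
The 1/3 is divided into 2 equal shares of 1/6 among Neelam, Usha.
Neelam predeceased; the 1/6 allotted to Neelam's branch passes to Neelam's issue by representation.
Aarav is the sole taker at this level and receives the full 1/6.
Usha is living and takes 1/6.
Jayant is living and takes 1/3.
Tarun is living and takes 1/3.

Aarav 1/6; Jayant 1/3; Tarun 1/3; Usha 1/6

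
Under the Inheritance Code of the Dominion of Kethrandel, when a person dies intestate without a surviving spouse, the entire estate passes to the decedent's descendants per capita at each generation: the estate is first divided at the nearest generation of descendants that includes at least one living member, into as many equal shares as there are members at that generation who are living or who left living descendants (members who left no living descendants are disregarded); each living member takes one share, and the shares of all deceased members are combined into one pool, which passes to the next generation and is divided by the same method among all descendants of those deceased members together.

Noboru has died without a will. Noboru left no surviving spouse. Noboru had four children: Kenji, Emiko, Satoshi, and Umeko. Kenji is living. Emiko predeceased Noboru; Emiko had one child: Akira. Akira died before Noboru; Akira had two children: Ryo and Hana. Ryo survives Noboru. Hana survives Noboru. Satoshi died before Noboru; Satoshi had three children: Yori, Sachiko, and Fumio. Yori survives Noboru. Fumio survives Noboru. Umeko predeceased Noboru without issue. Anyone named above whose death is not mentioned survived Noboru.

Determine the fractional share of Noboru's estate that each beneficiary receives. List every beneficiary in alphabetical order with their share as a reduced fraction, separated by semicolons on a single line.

There is no surviving spouse, so the entire estate passes to Noboru's descendants per capita at each generation.
At generation 1 (Kenji, Emiko, Satoshi) there are 3 shares of (1)/3 = 1/3 each.
Living: Kenji — each takes 1/3.
Deceased: Emiko and Satoshi. Their combined 2/3 is pooled and carried to generation 2.
At generation 2 (Akira, Yori, Sachiko, Fumio) there are 4 shares of (2/3)/4 = 1/6 each.
Living: Yori, Sachiko, and Fumio — each takes 1/6.
Deceased: Akira. That 1/6 share is carried to generation 3.
At generation 3 (Ryo, Hana) there are 2 shares of (1/6)/2 = 1/12 each.
Living: Ryo and Hana — each takes 1/12.

Fumio 1/6; Hana 1/12; Kenji 1/3; Ryo 1/12; Sachiko 1/6; Yori 1/6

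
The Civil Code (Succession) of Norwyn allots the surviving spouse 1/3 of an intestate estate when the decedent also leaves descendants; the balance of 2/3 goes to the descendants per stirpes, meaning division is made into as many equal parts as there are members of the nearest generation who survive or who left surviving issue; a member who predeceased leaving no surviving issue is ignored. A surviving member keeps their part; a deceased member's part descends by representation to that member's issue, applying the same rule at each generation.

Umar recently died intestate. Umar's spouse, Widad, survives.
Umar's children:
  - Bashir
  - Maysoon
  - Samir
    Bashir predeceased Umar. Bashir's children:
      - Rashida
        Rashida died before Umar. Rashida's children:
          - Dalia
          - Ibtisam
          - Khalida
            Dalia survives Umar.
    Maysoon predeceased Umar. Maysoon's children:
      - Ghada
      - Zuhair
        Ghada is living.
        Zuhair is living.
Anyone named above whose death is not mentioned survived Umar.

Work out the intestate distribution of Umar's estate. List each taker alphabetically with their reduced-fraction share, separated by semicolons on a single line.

Dalia 2/27; Ghada 1/9; Ibtisam 2/27; Khalida 2/27; Samir 2/9; Widad 1/3; Zuhair 1/9

Widad, as surviving spouse, takes 1/3.
The remaining 2/3 passes to Umar's descendants per stirpes.
The 2/3 is divided into 3 equal shares of 2/9 among Bashir, Maysoon, Samir.
Bashir predeceased; the 2/9 allotted to Bashir's branch passes to Bashir's issue by representation.
Rashida's line is the sole branch at this level, so the full 2/9 passes to Rashida's issue by representation.
The 2/9 is divided into 3 equal shares of 2/27 among Dalia, Ibtisam, Khalida.
Dalia is living and takes 2/27.
Ibtisam is living and takes 2/27.
Khalida is living and takes 2/27.
Maysoon predeceased; the 2/9 allotted to Maysoon's branch passes to Maysoon's issue by representation.
The 2/9 is divided into 2 equal shares of 1/9 among Ghada, Zuhair.
Ghada is living and takes 1/9.
Zuhair is living and takes 1/9.
Samir is living and takes 2/9.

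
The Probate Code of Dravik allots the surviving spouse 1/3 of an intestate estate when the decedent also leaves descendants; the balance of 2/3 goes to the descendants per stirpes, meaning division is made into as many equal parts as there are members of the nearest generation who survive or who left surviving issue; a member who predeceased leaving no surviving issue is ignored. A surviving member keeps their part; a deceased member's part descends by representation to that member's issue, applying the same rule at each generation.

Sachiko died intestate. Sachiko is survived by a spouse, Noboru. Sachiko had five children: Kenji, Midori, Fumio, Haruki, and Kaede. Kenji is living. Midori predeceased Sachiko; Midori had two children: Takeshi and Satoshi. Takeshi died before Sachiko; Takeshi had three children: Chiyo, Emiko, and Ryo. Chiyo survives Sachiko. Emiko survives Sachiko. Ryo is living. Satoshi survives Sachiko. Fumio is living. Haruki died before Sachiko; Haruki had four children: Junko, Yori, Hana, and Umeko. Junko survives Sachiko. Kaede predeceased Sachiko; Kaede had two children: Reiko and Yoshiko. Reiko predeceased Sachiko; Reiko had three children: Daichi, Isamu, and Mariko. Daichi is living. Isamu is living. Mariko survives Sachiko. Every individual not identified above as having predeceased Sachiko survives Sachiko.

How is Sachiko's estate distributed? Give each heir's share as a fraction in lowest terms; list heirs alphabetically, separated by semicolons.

Noboru, as surviving spouse, takes 1/3.
The remaining 2/3 passes to Sachiko's descendants per stirpes.
The 2/3 is divided into 5 equal shares of 2/15 among Kenji, Midori, Fumio, Haruki, Kaede.
Kenji is living and takes 2/15.
Midori predeceased; the 2/15 allotted to Midori's branch passes to Midori's issue by representation.
The 2/15 is divided into 2 equal shares of 1/15 among Takeshi, Satoshi.
Takeshi predeceased; the 1/15 allotted to Takeshi's branch passes to Takeshi's issue by representation.
The 1/15 is divided into 3 equal shares of 1/45 among Chiyo, Emiko, Ryo.
Chiyo is living and takes 1/45.
Emiko is living and takes 1/45.
Ryo is living and takes 1/45.
Satoshi is living and takes 1/15.
Fumio is living and takes 2/15.
Haruki predeceased; the 2/15 allotted to Haruki's branch passes to Haruki's issue by representation.
The 2/15 is divided into 4 equal shares of 1/30 among Junko, Yori, Hana, Umeko.
Junko is living and takes 1/30.
Yori is living and takes 1/30.
Hana is living and takes 1/30.
Umeko is living and takes 1/30.
Kaede predeceased; the 2/15 allotted to Kaede's branch passes to Kaede's issue by representation.
The 2/15 is divided into 2 equal shares of 1/15 among Reiko, Yoshiko.
Reiko predeceased; the 1/15 allotted to Reiko's branch passes to Reiko's issue by representation.
The 1/15 is divided into 3 equal shares of 1/45 among Daichi, Isamu, Mariko.
Daichi is living and takes 1/45.
Isamu is living and takes 1/45.
Mariko is living and takes 1/45.
Yoshiko is living and takes 1/15.

Chiyo 1/45; Daichi 1/45; Emiko 1/45; Fumio 2/15; Hana 1/30; Isamu 1/45; Junko 1/30; Kenji 2/15; Mariko 1/45; Noboru 1/3; Ryo 1/45; Satoshi 1/15; Umeko 1/30; Yori 1/30; Yoshiko 1/15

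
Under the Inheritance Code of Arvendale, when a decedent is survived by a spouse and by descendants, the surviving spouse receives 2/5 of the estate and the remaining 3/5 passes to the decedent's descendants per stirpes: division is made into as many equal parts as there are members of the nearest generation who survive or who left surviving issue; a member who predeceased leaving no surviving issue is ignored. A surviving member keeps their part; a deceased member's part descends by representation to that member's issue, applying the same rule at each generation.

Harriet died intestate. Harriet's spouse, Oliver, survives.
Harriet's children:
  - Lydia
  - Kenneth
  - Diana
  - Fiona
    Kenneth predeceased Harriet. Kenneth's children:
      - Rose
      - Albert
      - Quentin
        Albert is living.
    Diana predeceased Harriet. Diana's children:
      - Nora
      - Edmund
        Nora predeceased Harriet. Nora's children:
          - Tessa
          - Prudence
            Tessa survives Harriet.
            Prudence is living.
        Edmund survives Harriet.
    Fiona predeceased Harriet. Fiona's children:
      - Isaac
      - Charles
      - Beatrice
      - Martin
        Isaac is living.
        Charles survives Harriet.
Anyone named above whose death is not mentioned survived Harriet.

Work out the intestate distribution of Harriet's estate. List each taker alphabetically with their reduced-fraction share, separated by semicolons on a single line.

Albert 1/20; Beatrice 3/80; Charles 3/80; Edmund 3/40; Isaac 3/80; Lydia 3/20; Martin 3/80; Oliver 2/5; Prudence 3/80; Quentin 1/20; Rose 1/20; Tessa 3/80

Oliver, as surviving spouse, takes 2/5.
The remaining 3/5 passes to Harriet's descendants per stirpes.
The 3/5 is divided into 4 equal shares of 3/20 among Lydia, Kenneth, Diana, Fiona.
Lydia is living and takes 3/20.
Kenneth predeceased; the 3/20 allotted to Kenneth's branch passes to Kenneth's issue by representation.
The 3/20 is divided into 3 equal shares of 1/20 among Rose, Albert, Quentin.
Rose is living and takes 1/20.
Albert is living and takes 1/20.
Quentin is living and takes 1/20.
Diana predeceased; the 3/20 allotted to Diana's branch passes to Diana's issue by representation.
The 3/20 is divided into 2 equal shares of 3/40 among Nora, Edmund.
Nora predeceased; the 3/40 allotted to Nora's branch passes to Nora's issue by representation.
The 3/40 is divided into 2 equal shares of 3/80 among Tessa, Prudence.
Tessa is living and takes 3/80.
Prudence is living and takes 3/80.
Edmund is living and takes 3/40.
Fiona predeceased; the 3/20 allotted to Fiona's branch passes to Fiona's issue by representation.
The 3/20 is divided into 4 equal shares of 3/80 among Isaac, Charles, Beatrice, Martin.
Isaac is living and takes 3/80.
Charles is living and takes 3/80.
Beatrice is living and takes 3/80.
Martin is living and takes 3/80.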